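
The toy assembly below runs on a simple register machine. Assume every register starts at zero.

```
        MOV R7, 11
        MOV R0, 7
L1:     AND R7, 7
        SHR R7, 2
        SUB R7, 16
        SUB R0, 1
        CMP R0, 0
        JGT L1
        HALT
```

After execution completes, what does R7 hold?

-16

MOV R7, 11 → R7=11
MOV R0, 7 → R0=7
AND R7, 7 → R7=11&7=3
SHR R7, 2 → R7=3>>2=0
SUB R7, 16 → R7=0-16=-16
SUB R0, 1 → R0=7-1=6
CMP R0, 0  (cmp 6,0)
JGT L1: taken
AND R7, 7 → R7=(-16)&7=0
SHR R7, 2 → R7=0>>2=0
SUB R7, 16 → R7=0-16=-16
SUB R0, 1 → R0=6-1=5
CMP R0, 0  (cmp 5,0)
JGT L1: taken
AND R7, 7 → R7=(-16)&7=0
SHR R7, 2 → R7=0>>2=0
SUB R7, 16 → R7=0-16=-16
SUB R0, 1 → R0=5-1=4
CMP R0, 0  (cmp 4,0)
JGT L1: taken
AND R7, 7 → R7=(-16)&7=0
SHR R7, 2 → R7=0>>2=0
SUB R7, 16 → R7=0-16=-16
SUB R0, 1 → R0=4-1=3
CMP R0, 0  (cmp 3,0)
JGT L1: taken
AND R7, 7 → R7=(-16)&7=0
SHR R7, 2 → R7=0>>2=0
SUB R7, 16 → R7=0-16=-16
SUB R0, 1 → R0=3-1=2
CMP R0, 0  (cmp 2,0)
JGT L1: taken
AND R7, 7 → R7=(-16)&7=0
SHR R7, 2 → R7=0>>2=0
SUB R7, 16 → R7=0-16=-16
SUB R0, 1 → R0=2-1=1
CMP R0, 0  (cmp 1,0)
JGT L1: taken
AND R7, 7 → R7=(-16)&7=0
SHR R7, 2 → R7=0>>2=0
SUB R7, 16 → R7=0-16=-16
SUB R0, 1 → R0=1-1=0
CMP R0, 0  (cmp 0,0)
JGT L1: not taken
halt.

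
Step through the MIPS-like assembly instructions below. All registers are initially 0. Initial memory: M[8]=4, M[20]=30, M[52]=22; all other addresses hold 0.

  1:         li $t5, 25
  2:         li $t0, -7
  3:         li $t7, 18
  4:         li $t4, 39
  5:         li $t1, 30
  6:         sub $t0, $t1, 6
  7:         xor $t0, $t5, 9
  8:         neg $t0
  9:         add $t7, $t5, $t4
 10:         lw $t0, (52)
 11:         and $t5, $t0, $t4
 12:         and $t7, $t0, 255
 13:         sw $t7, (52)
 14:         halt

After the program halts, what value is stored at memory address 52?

22

$t5=25
$t0=-7
$t7=18
$t4=39
$t1=30
$t0=30-6=24
$t0=25^9=16
$t0=-(16)=-16
$t7=25+39=64
$t0=M[52]=22
$t5=22&39=6
$t7=22&255=22
sw $t7, (52) → M[52]=22
halt.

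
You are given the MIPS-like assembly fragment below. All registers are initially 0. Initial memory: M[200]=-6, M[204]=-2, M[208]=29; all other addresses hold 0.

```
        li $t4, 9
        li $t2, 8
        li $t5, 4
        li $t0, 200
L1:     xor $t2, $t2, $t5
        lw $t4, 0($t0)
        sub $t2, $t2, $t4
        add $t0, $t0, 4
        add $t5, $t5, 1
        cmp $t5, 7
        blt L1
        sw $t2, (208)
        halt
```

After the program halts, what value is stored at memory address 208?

2

li $t4, 9 → $t4=9
li $t2, 8 → $t2=8
li $t5, 4 → $t5=4
li $t0, 200 → $t0=200
xor $t2, $t2, $t5 → $t2=8^4=12
lw $t4, 0($t0) → $t4=M[200]=-6
sub $t2, $t2, $t4 → $t2=12-(-6)=18
add $t0, $t0, 4 → $t0=200+4=204
add $t5, $t5, 1 → $t5=4+1=5
cmp $t5, 7  (cmp 5,7)
blt L1: taken
xor $t2, $t2, $t5 → $t2=18^5=23
lw $t4, 0($t0) → $t4=M[204]=-2
sub $t2, $t2, $t4 → $t2=23-(-2)=25
add $t0, $t0, 4 → $t0=204+4=208
add $t5, $t5, 1 → $t5=5+1=6
cmp $t5, 7  (cmp 6,7)
blt L1: taken
xor $t2, $t2, $t5 → $t2=25^6=31
lw $t4, 0($t0) → $t4=M[208]=29
sub $t2, $t2, $t4 → $t2=31-29=2
add $t0, $t0, 4 → $t0=208+4=212
add $t5, $t5, 1 → $t5=6+1=7
cmp $t5, 7  (cmp 7,7)
blt L1: not taken
sw $t2, (208) → M[208]=2
halt.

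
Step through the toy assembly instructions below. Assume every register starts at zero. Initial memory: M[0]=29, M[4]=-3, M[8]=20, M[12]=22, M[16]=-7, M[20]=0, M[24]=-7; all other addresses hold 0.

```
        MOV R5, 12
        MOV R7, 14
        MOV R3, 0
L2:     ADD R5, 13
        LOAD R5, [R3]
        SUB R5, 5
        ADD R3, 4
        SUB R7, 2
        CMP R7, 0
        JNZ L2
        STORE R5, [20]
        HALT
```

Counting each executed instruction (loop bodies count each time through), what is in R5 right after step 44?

MOV R5, 12 → R5=12
MOV R7, 14 → R7=14
MOV R3, 0 → R3=0
ADD R5, 13 → R5=12+13=25
LOAD R5, [R3] → R5=M[0]=29
SUB R5, 5 → R5=29-5=24
ADD R3, 4 → R3=0+4=4
SUB R7, 2 → R7=14-2=12
CMP R7, 0  (cmp 12,0)
JNZ L2: taken
ADD R5, 13 → R5=24+13=37
LOAD R5, [R3] → R5=M[4]=-3
SUB R5, 5 → R5=(-3)-5=-8
ADD R3, 4 → R3=4+4=8
SUB R7, 2 → R7=12-2=10
CMP R7, 0  (cmp 10,0)
JNZ L2: taken
ADD R5, 13 → R5=(-8)+13=5
LOAD R5, [R3] → R5=M[8]=20
SUB R5, 5 → R5=20-5=15
ADD R3, 4 → R3=8+4=12
SUB R7, 2 → R7=10-2=8
CMP R7, 0  (cmp 8,0)
JNZ L2: taken
ADD R5, 13 → R5=15+13=28
LOAD R5, [R3] → R5=M[12]=22
SUB R5, 5 → R5=22-5=17
ADD R3, 4 → R3=12+4=16
SUB R7, 2 → R7=8-2=6
CMP R7, 0  (cmp 6,0)
JNZ L2: taken
ADD R5, 13 → R5=17+13=30
LOAD R5, [R3] → R5=M[16]=-7
SUB R5, 5 → R5=(-7)-5=-12
ADD R3, 4 → R3=16+4=20
SUB R7, 2 → R7=6-2=4
CMP R7, 0  (cmp 4,0)
JNZ L2: taken
ADD R5, 13 → R5=(-12)+13=1
LOAD R5, [R3] → R5=M[20]=0
SUB R5, 5 → R5=0-5=-5
ADD R3, 4 → R3=20+4=24
SUB R7, 2 → R7=4-2=2
CMP R7, 0  (cmp 2,0)
After step 44: R5 = -5.

-5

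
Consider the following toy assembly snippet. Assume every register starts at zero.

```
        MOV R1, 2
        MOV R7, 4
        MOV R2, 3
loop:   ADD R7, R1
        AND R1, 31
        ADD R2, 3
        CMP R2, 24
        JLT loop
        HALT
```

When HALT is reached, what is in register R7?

R1=2
R7=4
R2=3
R7=4+2=6
R1=2&31=2
R2=3+3=6
CMP R2, 24  (cmp 6,24)
JLT loop: taken
R7=6+2=8
R1=2&31=2
R2=6+3=9
CMP R2, 24  (cmp 9,24)
JLT loop: taken
R7=8+2=10
R1=2&31=2
R2=9+3=12
CMP R2, 24  (cmp 12,24)
JLT loop: taken
R7=10+2=12
R1=2&31=2
R2=12+3=15
CMP R2, 24  (cmp 15,24)
JLT loop: taken
R7=12+2=14
R1=2&31=2
R2=15+3=18
CMP R2, 24  (cmp 18,24)
JLT loop: taken
R7=14+2=16
R1=2&31=2
R2=18+3=21
CMP R2, 24  (cmp 21,24)
JLT loop: taken
R7=16+2=18
R1=2&31=2
R2=21+3=24
CMP R2, 24  (cmp 24,24)
JLT loop: not taken
halt.

18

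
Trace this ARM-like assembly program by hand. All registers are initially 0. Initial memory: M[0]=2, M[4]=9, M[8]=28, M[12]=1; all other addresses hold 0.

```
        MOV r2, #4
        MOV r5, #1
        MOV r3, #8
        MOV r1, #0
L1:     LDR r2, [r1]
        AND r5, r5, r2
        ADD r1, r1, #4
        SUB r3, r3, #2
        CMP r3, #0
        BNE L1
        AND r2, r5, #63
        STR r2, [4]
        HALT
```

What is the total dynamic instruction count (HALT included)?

r2=4
r5=1
r3=8
r1=0
r2=M[0]=2
r5=1&2=0
r1=0+4=4
r3=8-2=6
CMP r3, #0  (cmp 6,0)
BNE L1: taken
r2=M[4]=9
r5=0&9=0
r1=4+4=8
r3=6-2=4
CMP r3, #0  (cmp 4,0)
BNE L1: taken
r2=M[8]=28
r5=0&28=0
r1=8+4=12
r3=4-2=2
CMP r3, #0  (cmp 2,0)
BNE L1: taken
r2=M[12]=1
r5=0&1=0
r1=12+4=16
r3=2-2=0
CMP r3, #0  (cmp 0,0)
BNE L1: not taken
r2=0&63=0
STR r2, [4] → M[4]=0
halt.
Total executed instructions: 31.

31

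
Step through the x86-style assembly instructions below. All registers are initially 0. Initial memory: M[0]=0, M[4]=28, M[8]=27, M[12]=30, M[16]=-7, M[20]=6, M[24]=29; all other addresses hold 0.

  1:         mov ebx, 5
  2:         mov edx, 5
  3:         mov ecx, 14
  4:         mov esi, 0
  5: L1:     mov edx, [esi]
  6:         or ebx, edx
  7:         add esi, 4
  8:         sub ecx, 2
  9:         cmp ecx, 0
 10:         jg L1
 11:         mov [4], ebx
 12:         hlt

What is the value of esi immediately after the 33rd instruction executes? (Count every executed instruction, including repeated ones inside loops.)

after mov ebx, 5: ebx=5
after mov edx, 5: edx=5
after mov ecx, 14: ecx=14
after mov esi, 0: esi=0
after mov edx, [esi]: edx=M[0]=0
after or ebx, edx: ebx=5|0=5
after add esi, 4: esi=0+4=4
after sub ecx, 2: ecx=14-2=12
cmp ecx, 0  (cmp 12,0)
jg L1: taken
after mov edx, [esi]: edx=M[4]=28
after or ebx, edx: ebx=5|28=29
after add esi, 4: esi=4+4=8
after sub ecx, 2: ecx=12-2=10
cmp ecx, 0  (cmp 10,0)
jg L1: taken
after mov edx, [esi]: edx=M[8]=27
after or ebx, edx: ebx=29|27=31
after add esi, 4: esi=8+4=12
after sub ecx, 2: ecx=10-2=8
cmp ecx, 0  (cmp 8,0)
jg L1: taken
after mov edx, [esi]: edx=M[12]=30
after or ebx, edx: ebx=31|30=31
after add esi, 4: esi=12+4=16
after sub ecx, 2: ecx=8-2=6
cmp ecx, 0  (cmp 6,0)
jg L1: taken
after mov edx, [esi]: edx=M[16]=-7
after or ebx, edx: ebx=31|(-7)=-1
after add esi, 4: esi=16+4=20
after sub ecx, 2: ecx=6-2=4
cmp ecx, 0  (cmp 4,0)
After step 33: esi = 20.

20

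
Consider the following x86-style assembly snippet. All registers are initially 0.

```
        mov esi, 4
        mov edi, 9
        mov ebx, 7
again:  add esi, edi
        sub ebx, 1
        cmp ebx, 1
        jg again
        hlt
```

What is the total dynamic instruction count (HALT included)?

mov esi, 4 → esi=4
mov edi, 9 → edi=9
mov ebx, 7 → ebx=7
add esi, edi → esi=4+9=13
sub ebx, 1 → ebx=7-1=6
cmp ebx, 1  (cmp 6,1)
jg again: taken
add esi, edi → esi=13+9=22
sub ebx, 1 → ebx=6-1=5
cmp ebx, 1  (cmp 5,1)
jg again: taken
add esi, edi → esi=22+9=31
sub ebx, 1 → ebx=5-1=4
cmp ebx, 1  (cmp 4,1)
jg again: taken
add esi, edi → esi=31+9=40
sub ebx, 1 → ebx=4-1=3
cmp ebx, 1  (cmp 3,1)
jg again: taken
add esi, edi → esi=40+9=49
sub ebx, 1 → ebx=3-1=2
cmp ebx, 1  (cmp 2,1)
jg again: taken
add esi, edi → esi=49+9=58
sub ebx, 1 → ebx=2-1=1
cmp ebx, 1  (cmp 1,1)
jg again: not taken
halt.
Total executed instructions: 28.

28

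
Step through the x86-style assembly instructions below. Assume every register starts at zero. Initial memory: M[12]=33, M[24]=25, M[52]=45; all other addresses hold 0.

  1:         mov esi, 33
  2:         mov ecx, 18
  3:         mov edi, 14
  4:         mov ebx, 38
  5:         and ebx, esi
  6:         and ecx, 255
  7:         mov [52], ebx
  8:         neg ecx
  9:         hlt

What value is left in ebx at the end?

esi=33
ecx=18
edi=14
ebx=38
ebx=38&33=32
ecx=18&255=18
mov [52], ebx → M[52]=32
ecx=-(18)=-18
halt.

32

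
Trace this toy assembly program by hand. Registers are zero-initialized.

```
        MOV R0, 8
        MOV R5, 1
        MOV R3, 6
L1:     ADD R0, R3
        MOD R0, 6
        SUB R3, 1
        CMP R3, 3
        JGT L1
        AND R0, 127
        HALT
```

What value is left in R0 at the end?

5

MOV R0, 8 → R0=8
MOV R5, 1 → R5=1
MOV R3, 6 → R3=6
ADD R0, R3 → R0=8+6=14
MOD R0, 6 → R0=14%6=2
SUB R3, 1 → R3=6-1=5
CMP R3, 3  (cmp 5,3)
JGT L1: taken
ADD R0, R3 → R0=2+5=7
MOD R0, 6 → R0=7%6=1
SUB R3, 1 → R3=5-1=4
CMP R3, 3  (cmp 4,3)
JGT L1: taken
ADD R0, R3 → R0=1+4=5
MOD R0, 6 → R0=5%6=5
SUB R3, 1 → R3=4-1=3
CMP R3, 3  (cmp 3,3)
JGT L1: not taken
AND R0, 127 → R0=5&127=5
halt.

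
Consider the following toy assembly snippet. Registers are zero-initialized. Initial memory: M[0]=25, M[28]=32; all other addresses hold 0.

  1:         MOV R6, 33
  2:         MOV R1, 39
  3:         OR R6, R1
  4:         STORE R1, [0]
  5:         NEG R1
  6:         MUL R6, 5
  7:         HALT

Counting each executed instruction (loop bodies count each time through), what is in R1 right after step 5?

after MOV R6, 33: R6=33
after MOV R1, 39: R1=39
after OR R6, R1: R6=33|39=39
STORE R1, [0] → M[0]=39
after NEG R1: R1=-(39)=-39
After step 5: R1 = -39.

-39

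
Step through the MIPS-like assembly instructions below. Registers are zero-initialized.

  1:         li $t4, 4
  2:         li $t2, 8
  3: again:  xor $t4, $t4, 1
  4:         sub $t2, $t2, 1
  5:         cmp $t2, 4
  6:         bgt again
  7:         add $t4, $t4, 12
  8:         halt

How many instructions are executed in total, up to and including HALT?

$t4=4
$t2=8
$t4=4^1=5
$t2=8-1=7
cmp $t2, 4  (cmp 7,4)
bgt again: taken
$t4=5^1=4
$t2=7-1=6
cmp $t2, 4  (cmp 6,4)
bgt again: taken
$t4=4^1=5
$t2=6-1=5
cmp $t2, 4  (cmp 5,4)
bgt again: taken
$t4=5^1=4
$t2=5-1=4
cmp $t2, 4  (cmp 4,4)
bgt again: not taken
$t4=4+12=16
halt.
Total executed instructions: 20.

20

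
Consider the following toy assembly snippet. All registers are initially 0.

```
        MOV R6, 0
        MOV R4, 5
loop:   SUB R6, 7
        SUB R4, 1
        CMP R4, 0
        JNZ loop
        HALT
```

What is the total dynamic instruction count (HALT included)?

23

MOV R6, 0 → R6=0
MOV R4, 5 → R4=5
SUB R6, 7 → R6=0-7=-7
SUB R4, 1 → R4=5-1=4
CMP R4, 0  (cmp 4,0)
JNZ loop: taken
SUB R6, 7 → R6=(-7)-7=-14
SUB R4, 1 → R4=4-1=3
CMP R4, 0  (cmp 3,0)
JNZ loop: taken
SUB R6, 7 → R6=(-14)-7=-21
SUB R4, 1 → R4=3-1=2
CMP R4, 0  (cmp 2,0)
JNZ loop: taken
SUB R6, 7 → R6=(-21)-7=-28
SUB R4, 1 → R4=2-1=1
CMP R4, 0  (cmp 1,0)
JNZ loop: taken
SUB R6, 7 → R6=(-28)-7=-35
SUB R4, 1 → R4=1-1=0
CMP R4, 0  (cmp 0,0)
JNZ loop: not taken
halt.
Total executed instructions: 23.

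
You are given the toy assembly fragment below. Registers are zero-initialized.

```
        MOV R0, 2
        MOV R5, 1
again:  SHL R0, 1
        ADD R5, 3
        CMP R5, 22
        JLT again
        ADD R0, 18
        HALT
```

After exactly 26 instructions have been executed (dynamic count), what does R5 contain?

after MOV R0, 2: R0=2
after MOV R5, 1: R5=1
after SHL R0, 1: R0=2<<1=4
after ADD R5, 3: R5=1+3=4
CMP R5, 22  (cmp 4,22)
JLT again: taken
after SHL R0, 1: R0=4<<1=8
after ADD R5, 3: R5=4+3=7
CMP R5, 22  (cmp 7,22)
JLT again: taken
after SHL R0, 1: R0=8<<1=16
after ADD R5, 3: R5=7+3=10
CMP R5, 22  (cmp 10,22)
JLT again: taken
after SHL R0, 1: R0=16<<1=32
after ADD R5, 3: R5=10+3=13
CMP R5, 22  (cmp 13,22)
JLT again: taken
after SHL R0, 1: R0=32<<1=64
after ADD R5, 3: R5=13+3=16
CMP R5, 22  (cmp 16,22)
JLT again: taken
after SHL R0, 1: R0=64<<1=128
after ADD R5, 3: R5=16+3=19
CMP R5, 22  (cmp 19,22)
JLT again: taken
After step 26: R5 = 19.

19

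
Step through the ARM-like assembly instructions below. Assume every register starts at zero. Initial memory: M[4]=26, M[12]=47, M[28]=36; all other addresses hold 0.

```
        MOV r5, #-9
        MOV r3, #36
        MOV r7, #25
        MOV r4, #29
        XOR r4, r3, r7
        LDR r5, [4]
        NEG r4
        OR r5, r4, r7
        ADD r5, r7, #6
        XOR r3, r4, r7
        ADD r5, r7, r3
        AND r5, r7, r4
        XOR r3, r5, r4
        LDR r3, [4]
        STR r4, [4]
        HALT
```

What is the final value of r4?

MOV r5, #-9 → r5=-9
MOV r3, #36 → r3=36
MOV r7, #25 → r7=25
MOV r4, #29 → r4=29
XOR r4, r3, r7 → r4=36^25=61
LDR r5, [4] → r5=M[4]=26
NEG r4 → r4=-(61)=-61
OR r5, r4, r7 → r5=(-61)|25=-37
ADD r5, r7, #6 → r5=25+6=31
XOR r3, r4, r7 → r3=(-61)^25=-38
ADD r5, r7, r3 → r5=25+(-38)=-13
AND r5, r7, r4 → r5=25&(-61)=1
XOR r3, r5, r4 → r3=1^(-61)=-62
LDR r3, [4] → r3=M[4]=26
STR r4, [4] → M[4]=-61
halt.

-61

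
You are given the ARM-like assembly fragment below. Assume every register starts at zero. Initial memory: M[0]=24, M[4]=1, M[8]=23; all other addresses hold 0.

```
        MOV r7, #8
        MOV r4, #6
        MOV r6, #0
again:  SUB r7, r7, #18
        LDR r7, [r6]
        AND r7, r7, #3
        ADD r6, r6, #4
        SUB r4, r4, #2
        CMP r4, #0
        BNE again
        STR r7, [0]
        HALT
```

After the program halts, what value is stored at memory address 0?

3

MOV r7, #8 → r7=8
MOV r4, #6 → r4=6
MOV r6, #0 → r6=0
SUB r7, r7, #18 → r7=8-18=-10
LDR r7, [r6] → r7=M[0]=24
AND r7, r7, #3 → r7=24&3=0
ADD r6, r6, #4 → r6=0+4=4
SUB r4, r4, #2 → r4=6-2=4
CMP r4, #0  (cmp 4,0)
BNE again: taken
SUB r7, r7, #18 → r7=0-18=-18
LDR r7, [r6] → r7=M[4]=1
AND r7, r7, #3 → r7=1&3=1
ADD r6, r6, #4 → r6=4+4=8
SUB r4, r4, #2 → r4=4-2=2
CMP r4, #0  (cmp 2,0)
BNE again: taken
SUB r7, r7, #18 → r7=1-18=-17
LDR r7, [r6] → r7=M[8]=23
AND r7, r7, #3 → r7=23&3=3
ADD r6, r6, #4 → r6=8+4=12
SUB r4, r4, #2 → r4=2-2=0
CMP r4, #0  (cmp 0,0)
BNE again: not taken
STR r7, [0] → M[0]=3
halt.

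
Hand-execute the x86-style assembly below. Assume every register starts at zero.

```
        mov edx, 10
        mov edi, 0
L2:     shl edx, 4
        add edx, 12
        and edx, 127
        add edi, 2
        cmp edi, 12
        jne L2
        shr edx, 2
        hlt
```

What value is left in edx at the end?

edx=10
edi=0
edx=10<<4=160
edx=160+12=172
edx=172&127=44
edi=0+2=2
cmp edi, 12  (cmp 2,12)
jne L2: taken
edx=44<<4=704
edx=704+12=716
edx=716&127=76
edi=2+2=4
cmp edi, 12  (cmp 4,12)
jne L2: taken
edx=76<<4=1216
edx=1216+12=1228
edx=1228&127=76
edi=4+2=6
cmp edi, 12  (cmp 6,12)
jne L2: taken
edx=76<<4=1216
edx=1216+12=1228
edx=1228&127=76
edi=6+2=8
cmp edi, 12  (cmp 8,12)
jne L2: taken
edx=76<<4=1216
edx=1216+12=1228
edx=1228&127=76
edi=8+2=10
cmp edi, 12  (cmp 10,12)
jne L2: taken
edx=76<<4=1216
edx=1216+12=1228
edx=1228&127=76
edi=10+2=12
cmp edi, 12  (cmp 12,12)
jne L2: not taken
edx=76>>2=19
halt.

19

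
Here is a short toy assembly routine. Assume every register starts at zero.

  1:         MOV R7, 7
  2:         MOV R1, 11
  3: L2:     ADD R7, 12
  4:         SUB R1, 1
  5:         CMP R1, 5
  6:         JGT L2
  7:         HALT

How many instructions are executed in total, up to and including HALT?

MOV R7, 7 → R7=7
MOV R1, 11 → R1=11
ADD R7, 12 → R7=7+12=19
SUB R1, 1 → R1=11-1=10
CMP R1, 5  (cmp 10,5)
JGT L2: taken
ADD R7, 12 → R7=19+12=31
SUB R1, 1 → R1=10-1=9
CMP R1, 5  (cmp 9,5)
JGT L2: taken
ADD R7, 12 → R7=31+12=43
SUB R1, 1 → R1=9-1=8
CMP R1, 5  (cmp 8,5)
JGT L2: taken
ADD R7, 12 → R7=43+12=55
SUB R1, 1 → R1=8-1=7
CMP R1, 5  (cmp 7,5)
JGT L2: taken
ADD R7, 12 → R7=55+12=67
SUB R1, 1 → R1=7-1=6
CMP R1, 5  (cmp 6,5)
JGT L2: taken
ADD R7, 12 → R7=67+12=79
SUB R1, 1 → R1=6-1=5
CMP R1, 5  (cmp 5,5)
JGT L2: not taken
halt.
Total executed instructions: 27.

27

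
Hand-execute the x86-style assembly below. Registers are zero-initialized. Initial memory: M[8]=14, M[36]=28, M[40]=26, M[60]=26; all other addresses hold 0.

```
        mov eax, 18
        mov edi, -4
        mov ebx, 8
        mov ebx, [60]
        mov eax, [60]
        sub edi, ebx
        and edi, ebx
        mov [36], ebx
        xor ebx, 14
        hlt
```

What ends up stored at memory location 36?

mov eax, 18 → eax=18
mov edi, -4 → edi=-4
mov ebx, 8 → ebx=8
mov ebx, [60] → ebx=M[60]=26
mov eax, [60] → eax=M[60]=26
sub edi, ebx → edi=(-4)-26=-30
and edi, ebx → edi=(-30)&26=2
mov [36], ebx → M[36]=26
xor ebx, 14 → ebx=26^14=20
halt.

26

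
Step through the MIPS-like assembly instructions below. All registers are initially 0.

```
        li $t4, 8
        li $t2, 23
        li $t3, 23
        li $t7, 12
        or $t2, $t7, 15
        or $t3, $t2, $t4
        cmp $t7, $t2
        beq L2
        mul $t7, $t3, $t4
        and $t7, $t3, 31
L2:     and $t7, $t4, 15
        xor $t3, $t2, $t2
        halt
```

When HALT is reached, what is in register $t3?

after li $t4, 8: $t4=8
after li $t2, 23: $t2=23
after li $t3, 23: $t3=23
after li $t7, 12: $t7=12
after or $t2, $t7, 15: $t2=12|15=15
after or $t3, $t2, $t4: $t3=15|8=15
cmp $t7, $t2  (cmp 12,15)
beq L2: not taken
after mul $t7, $t3, $t4: $t7=15*8=120
after and $t7, $t3, 31: $t7=15&31=15
after and $t7, $t4, 15: $t7=8&15=8
after xor $t3, $t2, $t2: $t3=15^15=0
halt.

0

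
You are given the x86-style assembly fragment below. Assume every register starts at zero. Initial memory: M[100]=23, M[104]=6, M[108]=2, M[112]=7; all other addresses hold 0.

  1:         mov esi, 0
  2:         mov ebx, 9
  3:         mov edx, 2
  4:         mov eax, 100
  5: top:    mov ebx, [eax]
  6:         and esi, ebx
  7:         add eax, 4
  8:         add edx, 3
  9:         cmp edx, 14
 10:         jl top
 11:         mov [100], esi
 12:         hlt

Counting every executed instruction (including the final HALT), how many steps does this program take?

30

after mov esi, 0: esi=0
after mov ebx, 9: ebx=9
after mov edx, 2: edx=2
after mov eax, 100: eax=100
after mov ebx, [eax]: ebx=M[100]=23
after and esi, ebx: esi=0&23=0
after add eax, 4: eax=100+4=104
after add edx, 3: edx=2+3=5
cmp edx, 14  (cmp 5,14)
jl top: taken
after mov ebx, [eax]: ebx=M[104]=6
after and esi, ebx: esi=0&6=0
after add eax, 4: eax=104+4=108
after add edx, 3: edx=5+3=8
cmp edx, 14  (cmp 8,14)
jl top: taken
after mov ebx, [eax]: ebx=M[108]=2
after and esi, ebx: esi=0&2=0
after add eax, 4: eax=108+4=112
after add edx, 3: edx=8+3=11
cmp edx, 14  (cmp 11,14)
jl top: taken
after mov ebx, [eax]: ebx=M[112]=7
after and esi, ebx: esi=0&7=0
after add eax, 4: eax=112+4=116
after add edx, 3: edx=11+3=14
cmp edx, 14  (cmp 14,14)
jl top: not taken
mov [100], esi → M[100]=0
halt.
Total executed instructions: 30.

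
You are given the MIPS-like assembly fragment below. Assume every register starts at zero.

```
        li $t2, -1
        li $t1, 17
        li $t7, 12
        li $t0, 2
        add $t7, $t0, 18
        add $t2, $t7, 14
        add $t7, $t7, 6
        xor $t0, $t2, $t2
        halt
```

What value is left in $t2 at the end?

$t2=-1
$t1=17
$t7=12
$t0=2
$t7=2+18=20
$t2=20+14=34
$t7=20+6=26
$t0=34^34=0
halt.

34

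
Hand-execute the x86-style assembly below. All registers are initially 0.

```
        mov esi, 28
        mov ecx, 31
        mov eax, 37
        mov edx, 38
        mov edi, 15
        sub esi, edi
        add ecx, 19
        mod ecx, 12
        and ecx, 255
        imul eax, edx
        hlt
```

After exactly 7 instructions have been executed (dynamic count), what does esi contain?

mov esi, 28 → esi=28
mov ecx, 31 → ecx=31
mov eax, 37 → eax=37
mov edx, 38 → edx=38
mov edi, 15 → edi=15
sub esi, edi → esi=28-15=13
add ecx, 19 → ecx=31+19=50
After step 7: esi = 13.

13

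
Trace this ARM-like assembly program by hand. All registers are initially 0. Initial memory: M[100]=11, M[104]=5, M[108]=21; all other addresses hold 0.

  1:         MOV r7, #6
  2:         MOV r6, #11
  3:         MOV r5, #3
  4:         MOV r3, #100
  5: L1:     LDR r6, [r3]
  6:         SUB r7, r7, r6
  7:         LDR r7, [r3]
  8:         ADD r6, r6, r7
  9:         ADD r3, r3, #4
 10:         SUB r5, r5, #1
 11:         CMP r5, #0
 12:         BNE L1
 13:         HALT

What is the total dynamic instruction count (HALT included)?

29

after MOV r7, #6: r7=6
after MOV r6, #11: r6=11
after MOV r5, #3: r5=3
after MOV r3, #100: r3=100
after LDR r6, [r3]: r6=M[100]=11
after SUB r7, r7, r6: r7=6-11=-5
after LDR r7, [r3]: r7=M[100]=11
after ADD r6, r6, r7: r6=11+11=22
after ADD r3, r3, #4: r3=100+4=104
after SUB r5, r5, #1: r5=3-1=2
CMP r5, #0  (cmp 2,0)
BNE L1: taken
after LDR r6, [r3]: r6=M[104]=5
after SUB r7, r7, r6: r7=11-5=6
after LDR r7, [r3]: r7=M[104]=5
after ADD r6, r6, r7: r6=5+5=10
after ADD r3, r3, #4: r3=104+4=108
after SUB r5, r5, #1: r5=2-1=1
CMP r5, #0  (cmp 1,0)
BNE L1: taken
after LDR r6, [r3]: r6=M[108]=21
after SUB r7, r7, r6: r7=5-21=-16
after LDR r7, [r3]: r7=M[108]=21
after ADD r6, r6, r7: r6=21+21=42
after ADD r3, r3, #4: r3=108+4=112
after SUB r5, r5, #1: r5=1-1=0
CMP r5, #0  (cmp 0,0)
BNE L1: not taken
halt.
Total executed instructions: 29.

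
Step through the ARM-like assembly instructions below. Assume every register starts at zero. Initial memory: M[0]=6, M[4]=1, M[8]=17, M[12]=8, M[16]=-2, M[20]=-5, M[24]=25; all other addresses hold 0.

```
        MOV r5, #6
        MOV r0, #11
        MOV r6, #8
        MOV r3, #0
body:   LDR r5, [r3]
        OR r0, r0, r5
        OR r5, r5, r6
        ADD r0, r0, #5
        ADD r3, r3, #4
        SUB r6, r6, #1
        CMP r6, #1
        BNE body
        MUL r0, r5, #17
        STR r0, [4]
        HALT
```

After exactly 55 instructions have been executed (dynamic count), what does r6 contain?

2

r5=6
r0=11
r6=8
r3=0
r5=M[0]=6
r0=11|6=15
r5=6|8=14
r0=15+5=20
r3=0+4=4
r6=8-1=7
CMP r6, #1  (cmp 7,1)
BNE body: taken
r5=M[4]=1
r0=20|1=21
r5=1|7=7
r0=21+5=26
r3=4+4=8
r6=7-1=6
CMP r6, #1  (cmp 6,1)
BNE body: taken
r5=M[8]=17
r0=26|17=27
r5=17|6=23
r0=27+5=32
r3=8+4=12
r6=6-1=5
CMP r6, #1  (cmp 5,1)
BNE body: taken
r5=M[12]=8
r0=32|8=40
r5=8|5=13
r0=40+5=45
r3=12+4=16
r6=5-1=4
CMP r6, #1  (cmp 4,1)
BNE body: taken
r5=M[16]=-2
r0=45|(-2)=-1
r5=(-2)|4=-2
r0=(-1)+5=4
r3=16+4=20
r6=4-1=3
CMP r6, #1  (cmp 3,1)
BNE body: taken
r5=M[20]=-5
r0=4|(-5)=-1
r5=(-5)|3=-5
r0=(-1)+5=4
r3=20+4=24
r6=3-1=2
CMP r6, #1  (cmp 2,1)
BNE body: taken
r5=M[24]=25
r0=4|25=29
r5=25|2=27
After step 55: r6 = 2.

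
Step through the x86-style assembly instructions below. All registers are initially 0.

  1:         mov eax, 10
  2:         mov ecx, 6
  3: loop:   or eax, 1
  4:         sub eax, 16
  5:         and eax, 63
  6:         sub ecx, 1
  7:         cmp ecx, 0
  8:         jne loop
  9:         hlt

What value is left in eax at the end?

43

mov eax, 10 → eax=10
mov ecx, 6 → ecx=6
or eax, 1 → eax=10|1=11
sub eax, 16 → eax=11-16=-5
and eax, 63 → eax=(-5)&63=59
sub ecx, 1 → ecx=6-1=5
cmp ecx, 0  (cmp 5,0)
jne loop: taken
or eax, 1 → eax=59|1=59
sub eax, 16 → eax=59-16=43
and eax, 63 → eax=43&63=43
sub ecx, 1 → ecx=5-1=4
cmp ecx, 0  (cmp 4,0)
jne loop: taken
or eax, 1 → eax=43|1=43
sub eax, 16 → eax=43-16=27
and eax, 63 → eax=27&63=27
sub ecx, 1 → ecx=4-1=3
cmp ecx, 0  (cmp 3,0)
jne loop: taken
or eax, 1 → eax=27|1=27
sub eax, 16 → eax=27-16=11
and eax, 63 → eax=11&63=11
sub ecx, 1 → ecx=3-1=2
cmp ecx, 0  (cmp 2,0)
jne loop: taken
or eax, 1 → eax=11|1=11
sub eax, 16 → eax=11-16=-5
and eax, 63 → eax=(-5)&63=59
sub ecx, 1 → ecx=2-1=1
cmp ecx, 0  (cmp 1,0)
jne loop: taken
or eax, 1 → eax=59|1=59
sub eax, 16 → eax=59-16=43
and eax, 63 → eax=43&63=43
sub ecx, 1 → ecx=1-1=0
cmp ecx, 0  (cmp 0,0)
jne loop: not taken
halt.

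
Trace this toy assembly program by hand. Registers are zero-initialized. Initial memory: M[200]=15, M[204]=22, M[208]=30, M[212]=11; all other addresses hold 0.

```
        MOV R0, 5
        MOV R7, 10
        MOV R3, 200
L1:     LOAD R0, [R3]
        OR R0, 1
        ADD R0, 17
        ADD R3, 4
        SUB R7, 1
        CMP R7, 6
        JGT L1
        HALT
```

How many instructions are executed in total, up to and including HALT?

R0=5
R7=10
R3=200
R0=M[200]=15
R0=15|1=15
R0=15+17=32
R3=200+4=204
R7=10-1=9
CMP R7, 6  (cmp 9,6)
JGT L1: taken
R0=M[204]=22
R0=22|1=23
R0=23+17=40
R3=204+4=208
R7=9-1=8
CMP R7, 6  (cmp 8,6)
JGT L1: taken
R0=M[208]=30
R0=30|1=31
R0=31+17=48
R3=208+4=212
R7=8-1=7
CMP R7, 6  (cmp 7,6)
JGT L1: taken
R0=M[212]=11
R0=11|1=11
R0=11+17=28
R3=212+4=216
R7=7-1=6
CMP R7, 6  (cmp 6,6)
JGT L1: not taken
halt.
Total executed instructions: 32.

32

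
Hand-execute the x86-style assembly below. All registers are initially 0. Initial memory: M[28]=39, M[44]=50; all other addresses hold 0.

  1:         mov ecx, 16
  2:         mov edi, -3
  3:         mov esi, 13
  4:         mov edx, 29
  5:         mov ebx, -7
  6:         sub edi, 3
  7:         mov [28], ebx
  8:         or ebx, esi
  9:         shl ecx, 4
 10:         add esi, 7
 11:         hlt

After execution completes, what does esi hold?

mov ecx, 16 → ecx=16
mov edi, -3 → edi=-3
mov esi, 13 → esi=13
mov edx, 29 → edx=29
mov ebx, -7 → ebx=-7
sub edi, 3 → edi=(-3)-3=-6
mov [28], ebx → M[28]=-7
or ebx, esi → ebx=(-7)|13=-3
shl ecx, 4 → ecx=16<<4=256
add esi, 7 → esi=13+7=20
halt.

20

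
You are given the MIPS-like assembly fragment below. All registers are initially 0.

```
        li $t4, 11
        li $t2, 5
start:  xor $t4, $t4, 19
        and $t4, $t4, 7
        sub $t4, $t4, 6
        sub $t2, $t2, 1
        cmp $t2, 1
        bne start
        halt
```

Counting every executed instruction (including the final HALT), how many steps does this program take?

after li $t4, 11: $t4=11
after li $t2, 5: $t2=5
after xor $t4, $t4, 19: $t4=11^19=24
after and $t4, $t4, 7: $t4=24&7=0
after sub $t4, $t4, 6: $t4=0-6=-6
after sub $t2, $t2, 1: $t2=5-1=4
cmp $t2, 1  (cmp 4,1)
bne start: taken
after xor $t4, $t4, 19: $t4=(-6)^19=-23
after and $t4, $t4, 7: $t4=(-23)&7=1
after sub $t4, $t4, 6: $t4=1-6=-5
after sub $t2, $t2, 1: $t2=4-1=3
cmp $t2, 1  (cmp 3,1)
bne start: taken
after xor $t4, $t4, 19: $t4=(-5)^19=-24
after and $t4, $t4, 7: $t4=(-24)&7=0
after sub $t4, $t4, 6: $t4=0-6=-6
after sub $t2, $t2, 1: $t2=3-1=2
cmp $t2, 1  (cmp 2,1)
bne start: taken
after xor $t4, $t4, 19: $t4=(-6)^19=-23
after and $t4, $t4, 7: $t4=(-23)&7=1
after sub $t4, $t4, 6: $t4=1-6=-5
after sub $t2, $t2, 1: $t2=2-1=1
cmp $t2, 1  (cmp 1,1)
bne start: not taken
halt.
Total executed instructions: 27.

27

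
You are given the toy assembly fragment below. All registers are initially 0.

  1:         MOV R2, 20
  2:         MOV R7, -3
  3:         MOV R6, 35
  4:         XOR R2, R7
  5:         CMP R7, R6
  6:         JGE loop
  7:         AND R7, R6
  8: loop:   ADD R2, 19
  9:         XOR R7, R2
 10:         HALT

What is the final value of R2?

-4

after MOV R2, 20: R2=20
after MOV R7, -3: R7=-3
after MOV R6, 35: R6=35
after XOR R2, R7: R2=20^(-3)=-23
CMP R7, R6  (cmp -3,35)
JGE loop: not taken
after AND R7, R6: R7=(-3)&35=33
after ADD R2, 19: R2=(-23)+19=-4
after XOR R7, R2: R7=33^(-4)=-35
halt.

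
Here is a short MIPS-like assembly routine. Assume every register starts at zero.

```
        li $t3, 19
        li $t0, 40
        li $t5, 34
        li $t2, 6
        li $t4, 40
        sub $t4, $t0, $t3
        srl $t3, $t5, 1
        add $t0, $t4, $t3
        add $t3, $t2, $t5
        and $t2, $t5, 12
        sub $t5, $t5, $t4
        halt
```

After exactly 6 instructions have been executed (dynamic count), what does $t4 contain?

21

$t3=19
$t0=40
$t5=34
$t2=6
$t4=40
$t4=40-19=21
After step 6: $t4 = 21.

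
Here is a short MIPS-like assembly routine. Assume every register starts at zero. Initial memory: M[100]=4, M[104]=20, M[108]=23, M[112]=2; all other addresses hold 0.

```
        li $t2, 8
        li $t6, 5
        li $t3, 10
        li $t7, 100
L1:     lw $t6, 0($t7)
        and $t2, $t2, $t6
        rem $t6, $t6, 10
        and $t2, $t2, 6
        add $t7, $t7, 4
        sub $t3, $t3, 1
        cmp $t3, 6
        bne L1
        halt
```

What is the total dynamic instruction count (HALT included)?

37

after li $t2, 8: $t2=8
after li $t6, 5: $t6=5
after li $t3, 10: $t3=10
after li $t7, 100: $t7=100
after lw $t6, 0($t7): $t6=M[100]=4
after and $t2, $t2, $t6: $t2=8&4=0
after rem $t6, $t6, 10: $t6=4%10=4
after and $t2, $t2, 6: $t2=0&6=0
after add $t7, $t7, 4: $t7=100+4=104
after sub $t3, $t3, 1: $t3=10-1=9
cmp $t3, 6  (cmp 9,6)
bne L1: taken
after lw $t6, 0($t7): $t6=M[104]=20
after and $t2, $t2, $t6: $t2=0&20=0
after rem $t6, $t6, 10: $t6=20%10=0
after and $t2, $t2, 6: $t2=0&6=0
after add $t7, $t7, 4: $t7=104+4=108
after sub $t3, $t3, 1: $t3=9-1=8
cmp $t3, 6  (cmp 8,6)
bne L1: taken
after lw $t6, 0($t7): $t6=M[108]=23
after and $t2, $t2, $t6: $t2=0&23=0
after rem $t6, $t6, 10: $t6=23%10=3
after and $t2, $t2, 6: $t2=0&6=0
after add $t7, $t7, 4: $t7=108+4=112
after sub $t3, $t3, 1: $t3=8-1=7
cmp $t3, 6  (cmp 7,6)
bne L1: taken
after lw $t6, 0($t7): $t6=M[112]=2
after and $t2, $t2, $t6: $t2=0&2=0
after rem $t6, $t6, 10: $t6=2%10=2
after and $t2, $t2, 6: $t2=0&6=0
after add $t7, $t7, 4: $t7=112+4=116
after sub $t3, $t3, 1: $t3=7-1=6
cmp $t3, 6  (cmp 6,6)
bne L1: not taken
halt.
Total executed instructions: 37.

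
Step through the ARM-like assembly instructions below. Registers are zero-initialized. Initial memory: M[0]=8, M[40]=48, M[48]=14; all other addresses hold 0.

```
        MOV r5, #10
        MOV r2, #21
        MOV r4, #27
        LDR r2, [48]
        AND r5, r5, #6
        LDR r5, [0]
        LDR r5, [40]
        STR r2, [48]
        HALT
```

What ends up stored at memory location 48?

r5=10
r2=21
r4=27
r2=M[48]=14
r5=10&6=2
r5=M[0]=8
r5=M[40]=48
STR r2, [48] → M[48]=14
halt.

14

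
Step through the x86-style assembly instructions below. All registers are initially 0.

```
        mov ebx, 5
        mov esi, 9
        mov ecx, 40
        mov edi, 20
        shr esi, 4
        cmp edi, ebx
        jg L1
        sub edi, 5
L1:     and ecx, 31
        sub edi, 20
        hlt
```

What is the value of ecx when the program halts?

8

ebx=5
esi=9
ecx=40
edi=20
esi=9>>4=0
cmp edi, ebx  (cmp 20,5)
jg L1: taken
ecx=40&31=8
edi=20-20=0
halt.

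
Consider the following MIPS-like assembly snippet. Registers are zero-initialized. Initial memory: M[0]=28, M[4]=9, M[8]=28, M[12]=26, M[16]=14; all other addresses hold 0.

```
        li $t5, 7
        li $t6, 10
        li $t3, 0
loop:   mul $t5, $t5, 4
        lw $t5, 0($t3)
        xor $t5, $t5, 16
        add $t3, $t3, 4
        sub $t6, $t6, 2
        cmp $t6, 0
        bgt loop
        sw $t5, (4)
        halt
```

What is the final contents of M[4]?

30

after li $t5, 7: $t5=7
after li $t6, 10: $t6=10
after li $t3, 0: $t3=0
after mul $t5, $t5, 4: $t5=7*4=28
after lw $t5, 0($t3): $t5=M[0]=28
after xor $t5, $t5, 16: $t5=28^16=12
after add $t3, $t3, 4: $t3=0+4=4
after sub $t6, $t6, 2: $t6=10-2=8
cmp $t6, 0  (cmp 8,0)
bgt loop: taken
after mul $t5, $t5, 4: $t5=12*4=48
after lw $t5, 0($t3): $t5=M[4]=9
after xor $t5, $t5, 16: $t5=9^16=25
after add $t3, $t3, 4: $t3=4+4=8
after sub $t6, $t6, 2: $t6=8-2=6
cmp $t6, 0  (cmp 6,0)
bgt loop: taken
after mul $t5, $t5, 4: $t5=25*4=100
after lw $t5, 0($t3): $t5=M[8]=28
after xor $t5, $t5, 16: $t5=28^16=12
after add $t3, $t3, 4: $t3=8+4=12
after sub $t6, $t6, 2: $t6=6-2=4
cmp $t6, 0  (cmp 4,0)
bgt loop: taken
after mul $t5, $t5, 4: $t5=12*4=48
after lw $t5, 0($t3): $t5=M[12]=26
after xor $t5, $t5, 16: $t5=26^16=10
after add $t3, $t3, 4: $t3=12+4=16
after sub $t6, $t6, 2: $t6=4-2=2
cmp $t6, 0  (cmp 2,0)
bgt loop: taken
after mul $t5, $t5, 4: $t5=10*4=40
after lw $t5, 0($t3): $t5=M[16]=14
after xor $t5, $t5, 16: $t5=14^16=30
after add $t3, $t3, 4: $t3=16+4=20
after sub $t6, $t6, 2: $t6=2-2=0
cmp $t6, 0  (cmp 0,0)
bgt loop: not taken
sw $t5, (4) → M[4]=30
halt.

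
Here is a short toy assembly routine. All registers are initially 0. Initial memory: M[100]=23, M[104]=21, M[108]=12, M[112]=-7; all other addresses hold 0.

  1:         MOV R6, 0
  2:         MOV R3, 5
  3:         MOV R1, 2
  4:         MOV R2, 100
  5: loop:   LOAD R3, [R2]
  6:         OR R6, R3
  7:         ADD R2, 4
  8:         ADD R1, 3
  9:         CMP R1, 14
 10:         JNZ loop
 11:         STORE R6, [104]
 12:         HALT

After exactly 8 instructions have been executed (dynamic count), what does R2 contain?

after MOV R6, 0: R6=0
after MOV R3, 5: R3=5
after MOV R1, 2: R1=2
after MOV R2, 100: R2=100
after LOAD R3, [R2]: R3=M[100]=23
after OR R6, R3: R6=0|23=23
after ADD R2, 4: R2=100+4=104
after ADD R1, 3: R1=2+3=5
After step 8: R2 = 104.

104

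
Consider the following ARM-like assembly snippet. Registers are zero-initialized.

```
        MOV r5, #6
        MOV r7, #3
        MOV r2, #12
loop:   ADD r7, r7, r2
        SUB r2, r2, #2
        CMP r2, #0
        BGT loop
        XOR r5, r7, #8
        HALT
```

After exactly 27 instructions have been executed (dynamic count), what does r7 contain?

45

r5=6
r7=3
r2=12
r7=3+12=15
r2=12-2=10
CMP r2, #0  (cmp 10,0)
BGT loop: taken
r7=15+10=25
r2=10-2=8
CMP r2, #0  (cmp 8,0)
BGT loop: taken
r7=25+8=33
r2=8-2=6
CMP r2, #0  (cmp 6,0)
BGT loop: taken
r7=33+6=39
r2=6-2=4
CMP r2, #0  (cmp 4,0)
BGT loop: taken
r7=39+4=43
r2=4-2=2
CMP r2, #0  (cmp 2,0)
BGT loop: taken
r7=43+2=45
r2=2-2=0
CMP r2, #0  (cmp 0,0)
BGT loop: not taken
After step 27: r7 = 45.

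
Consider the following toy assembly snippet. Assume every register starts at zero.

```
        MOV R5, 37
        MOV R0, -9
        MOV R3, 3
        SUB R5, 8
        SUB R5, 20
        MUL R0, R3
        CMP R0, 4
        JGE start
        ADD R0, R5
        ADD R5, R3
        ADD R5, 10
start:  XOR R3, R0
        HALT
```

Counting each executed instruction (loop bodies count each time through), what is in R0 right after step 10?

-18

MOV R5, 37 → R5=37
MOV R0, -9 → R0=-9
MOV R3, 3 → R3=3
SUB R5, 8 → R5=37-8=29
SUB R5, 20 → R5=29-20=9
MUL R0, R3 → R0=(-9)*3=-27
CMP R0, 4  (cmp -27,4)
JGE start: not taken
ADD R0, R5 → R0=(-27)+9=-18
ADD R5, R3 → R5=9+3=12
After step 10: R0 = -18.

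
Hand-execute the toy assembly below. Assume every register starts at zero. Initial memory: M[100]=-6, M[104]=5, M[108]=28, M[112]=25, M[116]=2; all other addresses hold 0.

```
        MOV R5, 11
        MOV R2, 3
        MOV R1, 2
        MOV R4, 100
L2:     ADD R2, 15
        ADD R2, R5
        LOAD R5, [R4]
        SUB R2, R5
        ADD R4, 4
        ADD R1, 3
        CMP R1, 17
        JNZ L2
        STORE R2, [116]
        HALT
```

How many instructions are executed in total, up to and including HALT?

46

after MOV R5, 11: R5=11
after MOV R2, 3: R2=3
after MOV R1, 2: R1=2
after MOV R4, 100: R4=100
after ADD R2, 15: R2=3+15=18
after ADD R2, R5: R2=18+11=29
after LOAD R5, [R4]: R5=M[100]=-6
after SUB R2, R5: R2=29-(-6)=35
after ADD R4, 4: R4=100+4=104
after ADD R1, 3: R1=2+3=5
CMP R1, 17  (cmp 5,17)
JNZ L2: taken
after ADD R2, 15: R2=35+15=50
after ADD R2, R5: R2=50+(-6)=44
after LOAD R5, [R4]: R5=M[104]=5
after SUB R2, R5: R2=44-5=39
after ADD R4, 4: R4=104+4=108
after ADD R1, 3: R1=5+3=8
CMP R1, 17  (cmp 8,17)
JNZ L2: taken
after ADD R2, 15: R2=39+15=54
after ADD R2, R5: R2=54+5=59
after LOAD R5, [R4]: R5=M[108]=28
after SUB R2, R5: R2=59-28=31
after ADD R4, 4: R4=108+4=112
after ADD R1, 3: R1=8+3=11
CMP R1, 17  (cmp 11,17)
JNZ L2: taken
after ADD R2, 15: R2=31+15=46
after ADD R2, R5: R2=46+28=74
after LOAD R5, [R4]: R5=M[112]=25
after SUB R2, R5: R2=74-25=49
after ADD R4, 4: R4=112+4=116
after ADD R1, 3: R1=11+3=14
CMP R1, 17  (cmp 14,17)
JNZ L2: taken
after ADD R2, 15: R2=49+15=64
after ADD R2, R5: R2=64+25=89
after LOAD R5, [R4]: R5=M[116]=2
after SUB R2, R5: R2=89-2=87
after ADD R4, 4: R4=116+4=120
after ADD R1, 3: R1=14+3=17
CMP R1, 17  (cmp 17,17)
JNZ L2: not taken
STORE R2, [116] → M[116]=87
halt.
Total executed instructions: 46.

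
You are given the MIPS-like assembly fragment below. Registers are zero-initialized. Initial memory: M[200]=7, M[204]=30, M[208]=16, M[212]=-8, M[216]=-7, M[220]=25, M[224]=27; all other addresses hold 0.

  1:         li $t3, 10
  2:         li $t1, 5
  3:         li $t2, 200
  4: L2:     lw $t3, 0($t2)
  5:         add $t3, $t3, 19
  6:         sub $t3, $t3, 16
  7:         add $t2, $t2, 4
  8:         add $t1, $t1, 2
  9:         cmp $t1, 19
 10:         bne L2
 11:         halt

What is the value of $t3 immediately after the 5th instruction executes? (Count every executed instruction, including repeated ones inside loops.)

li $t3, 10 → $t3=10
li $t1, 5 → $t1=5
li $t2, 200 → $t2=200
lw $t3, 0($t2) → $t3=M[200]=7
add $t3, $t3, 19 → $t3=7+19=26
After step 5: $t3 = 26.

26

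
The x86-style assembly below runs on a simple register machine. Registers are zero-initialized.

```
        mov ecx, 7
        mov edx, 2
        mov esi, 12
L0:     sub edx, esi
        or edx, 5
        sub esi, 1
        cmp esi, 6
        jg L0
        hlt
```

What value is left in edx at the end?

mov ecx, 7 → ecx=7
mov edx, 2 → edx=2
mov esi, 12 → esi=12
sub edx, esi → edx=2-12=-10
or edx, 5 → edx=(-10)|5=-9
sub esi, 1 → esi=12-1=11
cmp esi, 6  (cmp 11,6)
jg L0: taken
sub edx, esi → edx=(-9)-11=-20
or edx, 5 → edx=(-20)|5=-19
sub esi, 1 → esi=11-1=10
cmp esi, 6  (cmp 10,6)
jg L0: taken
sub edx, esi → edx=(-19)-10=-29
or edx, 5 → edx=(-29)|5=-25
sub esi, 1 → esi=10-1=9
cmp esi, 6  (cmp 9,6)
jg L0: taken
sub edx, esi → edx=(-25)-9=-34
or edx, 5 → edx=(-34)|5=-33
sub esi, 1 → esi=9-1=8
cmp esi, 6  (cmp 8,6)
jg L0: taken
sub edx, esi → edx=(-33)-8=-41
or edx, 5 → edx=(-41)|5=-41
sub esi, 1 → esi=8-1=7
cmp esi, 6  (cmp 7,6)
jg L0: taken
sub edx, esi → edx=(-41)-7=-48
or edx, 5 → edx=(-48)|5=-43
sub esi, 1 → esi=7-1=6
cmp esi, 6  (cmp 6,6)
jg L0: not taken
halt.

-43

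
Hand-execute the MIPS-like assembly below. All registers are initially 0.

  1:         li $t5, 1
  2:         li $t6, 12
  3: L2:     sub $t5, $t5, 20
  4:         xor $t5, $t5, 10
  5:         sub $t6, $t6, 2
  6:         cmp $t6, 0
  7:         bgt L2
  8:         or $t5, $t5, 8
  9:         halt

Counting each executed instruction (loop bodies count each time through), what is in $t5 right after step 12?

-39

after li $t5, 1: $t5=1
after li $t6, 12: $t6=12
after sub $t5, $t5, 20: $t5=1-20=-19
after xor $t5, $t5, 10: $t5=(-19)^10=-25
after sub $t6, $t6, 2: $t6=12-2=10
cmp $t6, 0  (cmp 10,0)
bgt L2: taken
after sub $t5, $t5, 20: $t5=(-25)-20=-45
after xor $t5, $t5, 10: $t5=(-45)^10=-39
after sub $t6, $t6, 2: $t6=10-2=8
cmp $t6, 0  (cmp 8,0)
bgt L2: taken
After step 12: $t5 = -39.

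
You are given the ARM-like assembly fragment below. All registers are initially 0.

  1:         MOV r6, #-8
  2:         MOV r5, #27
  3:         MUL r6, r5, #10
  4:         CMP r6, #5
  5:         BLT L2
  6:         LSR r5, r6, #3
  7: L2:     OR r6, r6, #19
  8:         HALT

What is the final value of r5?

MOV r6, #-8 → r6=-8
MOV r5, #27 → r5=27
MUL r6, r5, #10 → r6=27*10=270
CMP r6, #5  (cmp 270,5)
BLT L2: not taken
LSR r5, r6, #3 → r5=270>>3=33
OR r6, r6, #19 → r6=270|19=287
halt.

33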